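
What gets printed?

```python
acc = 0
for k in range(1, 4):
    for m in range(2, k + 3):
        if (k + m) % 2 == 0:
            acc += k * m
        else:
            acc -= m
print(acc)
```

28

k=1,m=2: odd sum, acc = 0-2 = -2
k=1,m=3: even sum, acc = (-2)+3 = 1
k=2,m=2: even sum, acc = 1+4 = 5
k=2,m=3: odd sum, acc = 5-3 = 2
k=2,m=4: even sum, acc = 2+8 = 10
k=3,m=2: odd sum, acc = 10-2 = 8
k=3,m=3: even sum, acc = 8+9 = 17
k=3,m=4: odd sum, acc = 17-4 = 13
k=3,m=5: even sum, acc = 13+15 = 28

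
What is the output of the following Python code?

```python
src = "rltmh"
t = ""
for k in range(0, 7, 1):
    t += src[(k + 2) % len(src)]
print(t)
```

tmhrltm

k=0: add src[2]='t' → 't'
k=1: add src[3]='m' → 'tm'
k=2: add src[4]='h' → 'tmh'
k=3: add src[0]='r' → 'tmhr'
k=4: add src[1]='l' → 'tmhrl'
k=5: add src[2]='t' → 'tmhrlt'
k=6: add src[3]='m' → 'tmhrltm'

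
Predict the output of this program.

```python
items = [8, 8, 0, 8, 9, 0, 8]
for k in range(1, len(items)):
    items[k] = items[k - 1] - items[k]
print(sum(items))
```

-59

k=1: items[1] = 8-8 = 0 → [8, 0, 0, 8, 9, 0, 8]
k=2: items[2] = 0-0 = 0 → [8, 0, 0, 8, 9, 0, 8]
k=3: items[3] = 0-8 = -8 → [8, 0, 0, -8, 9, 0, 8]
k=4: items[4] = (-8)-9 = -17 → [8, 0, 0, -8, -17, 0, 8]
k=5: items[5] = (-17)-0 = -17 → [8, 0, 0, -8, -17, -17, 8]
k=6: items[6] = (-17)-8 = -25 → [8, 0, 0, -8, -17, -17, -25]
sum = -59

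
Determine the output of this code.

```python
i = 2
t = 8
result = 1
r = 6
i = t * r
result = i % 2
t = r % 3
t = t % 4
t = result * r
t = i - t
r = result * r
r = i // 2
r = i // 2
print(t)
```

48

i = 8*6 = 48
result = 48%2 = 0
t = 6%3 = 0
t = 0%4 = 0
t = 0*6 = 0
t = 48-0 = 48
r = 0*6 = 0
r = 48//2 = 24
r = 48//2 = 24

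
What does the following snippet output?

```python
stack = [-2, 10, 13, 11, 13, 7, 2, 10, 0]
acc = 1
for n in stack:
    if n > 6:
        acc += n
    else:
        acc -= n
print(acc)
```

65

n=-2: not >6, acc = 1-(-2) = 3
n=10: >6, acc = 3+10 = 13
n=13: >6, acc = 13+13 = 26
n=11: >6, acc = 26+11 = 37
n=13: >6, acc = 37+13 = 50
n=7: >6, acc = 50+7 = 57
n=2: not >6, acc = 57-2 = 55
n=10: >6, acc = 55+10 = 65
n=0: not >6, acc = 65-0 = 65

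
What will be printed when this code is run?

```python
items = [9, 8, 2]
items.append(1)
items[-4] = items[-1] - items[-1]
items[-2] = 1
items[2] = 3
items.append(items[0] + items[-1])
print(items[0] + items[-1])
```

append 1 → [9, 8, 2, 1]
items[-4] = items[-1]-items[-1] = 1-1 = 0 → [0, 8, 2, 1]
items[-2] = 1 → [0, 8, 1, 1]
items[2] = 3 → [0, 8, 3, 1]
append items[0]+items[-1] = 0+1 = 1 → [0, 8, 3, 1, 1]
items[0]+items[-1] = 0+1 = 1

1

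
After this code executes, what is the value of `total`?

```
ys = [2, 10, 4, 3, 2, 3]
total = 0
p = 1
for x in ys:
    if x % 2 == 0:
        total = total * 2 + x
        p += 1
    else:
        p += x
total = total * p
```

x=2: even, total = 0*2+2 = 2; p=2
x=10: even, total = 2*2+10 = 14; p=3
x=4: even, total = 14*2+4 = 32; p=4
x=3: not even; p=7
x=2: even, total = 32*2+2 = 66; p=8
x=3: not even; p=11
total*p = 66*11 = 726

726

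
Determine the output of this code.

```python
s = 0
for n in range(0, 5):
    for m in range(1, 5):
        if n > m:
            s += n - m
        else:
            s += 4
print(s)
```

n=0,m=1: not 0>1, s = 0+4 = 4
n=0,m=2: not 0>2, s = 4+4 = 8
n=0,m=3: not 0>3, s = 8+4 = 12
n=0,m=4: not 0>4, s = 12+4 = 16
n=1,m=1: not 1>1, s = 16+4 = 20
n=1,m=2: not 1>2, s = 20+4 = 24
n=1,m=3: not 1>3, s = 24+4 = 28
n=1,m=4: not 1>4, s = 28+4 = 32
n=2,m=1: 2>1, s = 32+1 = 33
n=2,m=2: not 2>2, s = 33+4 = 37
n=2,m=3: not 2>3, s = 37+4 = 41
n=2,m=4: not 2>4, s = 41+4 = 45
n=3,m=1: 3>1, s = 45+2 = 47
n=3,m=2: 3>2, s = 47+1 = 48
n=3,m=3: not 3>3, s = 48+4 = 52
n=3,m=4: not 3>4, s = 52+4 = 56
n=4,m=1: 4>1, s = 56+3 = 59
n=4,m=2: 4>2, s = 59+2 = 61
n=4,m=3: 4>3, s = 61+1 = 62
n=4,m=4: not 4>4, s = 62+4 = 66

66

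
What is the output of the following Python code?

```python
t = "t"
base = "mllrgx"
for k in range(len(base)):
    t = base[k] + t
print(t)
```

xgrllmt

k=0: prepend 'm' → 'mt'
k=1: prepend 'l' → 'lmt'
k=2: prepend 'l' → 'llmt'
k=3: prepend 'r' → 'rllmt'
k=4: prepend 'g' → 'grllmt'
k=5: prepend 'x' → 'xgrllmt'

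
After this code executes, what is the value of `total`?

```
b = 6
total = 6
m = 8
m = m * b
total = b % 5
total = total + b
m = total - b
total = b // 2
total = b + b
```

12

m = 8*6 = 48
total = 6%5 = 1
total = 1+6 = 7
m = 7-6 = 1
total = 6//2 = 3
total = 6+6 = 12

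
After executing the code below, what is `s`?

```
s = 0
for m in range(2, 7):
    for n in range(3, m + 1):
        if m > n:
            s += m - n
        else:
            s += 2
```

18

m=3,n=3: not 3>3, s = 0+2 = 2
m=4,n=3: 4>3, s = 2+1 = 3
m=4,n=4: not 4>4, s = 3+2 = 5
m=5,n=3: 5>3, s = 5+2 = 7
m=5,n=4: 5>4, s = 7+1 = 8
m=5,n=5: not 5>5, s = 8+2 = 10
m=6,n=3: 6>3, s = 10+3 = 13
m=6,n=4: 6>4, s = 13+2 = 15
m=6,n=5: 6>5, s = 15+1 = 16
m=6,n=6: not 6>6, s = 16+2 = 18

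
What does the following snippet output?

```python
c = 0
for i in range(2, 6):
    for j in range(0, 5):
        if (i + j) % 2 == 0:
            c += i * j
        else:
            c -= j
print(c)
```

48

i=2,j=0: even sum, c = 0+0 = 0
i=2,j=1: odd sum, c = 0-1 = -1
i=2,j=2: even sum, c = (-1)+4 = 3
i=2,j=3: odd sum, c = 3-3 = 0
i=2,j=4: even sum, c = 0+8 = 8
i=3,j=0: odd sum, c = 8-0 = 8
i=3,j=1: even sum, c = 8+3 = 11
i=3,j=2: odd sum, c = 11-2 = 9
i=3,j=3: even sum, c = 9+9 = 18
i=3,j=4: odd sum, c = 18-4 = 14
i=4,j=0: even sum, c = 14+0 = 14
i=4,j=1: odd sum, c = 14-1 = 13
i=4,j=2: even sum, c = 13+8 = 21
i=4,j=3: odd sum, c = 21-3 = 18
i=4,j=4: even sum, c = 18+16 = 34
i=5,j=0: odd sum, c = 34-0 = 34
i=5,j=1: even sum, c = 34+5 = 39
i=5,j=2: odd sum, c = 39-2 = 37
i=5,j=3: even sum, c = 37+15 = 52
i=5,j=4: odd sum, c = 52-4 = 48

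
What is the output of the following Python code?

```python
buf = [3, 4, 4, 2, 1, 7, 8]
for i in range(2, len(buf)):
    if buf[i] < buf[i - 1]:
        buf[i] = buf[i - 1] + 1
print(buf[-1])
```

8

i=2: 4>=4, unchanged → [3, 4, 4, 2, 1, 7, 8]
i=3: 2<4, buf[3] = 4+1 = 5 → [3, 4, 4, 5, 1, 7, 8]
i=4: 1<5, buf[4] = 5+1 = 6 → [3, 4, 4, 5, 6, 7, 8]
i=5: 7>=6, unchanged → [3, 4, 4, 5, 6, 7, 8]
i=6: 8>=7, unchanged → [3, 4, 4, 5, 6, 7, 8]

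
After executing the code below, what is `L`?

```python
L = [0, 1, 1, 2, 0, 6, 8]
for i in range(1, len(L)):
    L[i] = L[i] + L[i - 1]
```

[0, 1, 2, 4, 4, 10, 18]

i=1: L[1] = 1+0 = 1 → [0, 1, 1, 2, 0, 6, 8]
i=2: L[2] = 1+1 = 2 → [0, 1, 2, 2, 0, 6, 8]
i=3: L[3] = 2+2 = 4 → [0, 1, 2, 4, 0, 6, 8]
i=4: L[4] = 0+4 = 4 → [0, 1, 2, 4, 4, 6, 8]
i=5: L[5] = 6+4 = 10 → [0, 1, 2, 4, 4, 10, 8]
i=6: L[6] = 8+10 = 18 → [0, 1, 2, 4, 4, 10, 18]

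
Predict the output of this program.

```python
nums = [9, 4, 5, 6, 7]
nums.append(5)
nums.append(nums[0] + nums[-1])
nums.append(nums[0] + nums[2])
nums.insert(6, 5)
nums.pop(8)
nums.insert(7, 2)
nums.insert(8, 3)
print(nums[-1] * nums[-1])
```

196

append 5 → [9, 4, 5, 6, 7, 5]
append nums[0]+nums[-1] = 9+5 = 14 → [9, 4, 5, 6, 7, 5, 14]
append nums[0]+nums[2] = 9+5 = 14 → [9, 4, 5, 6, 7, 5, 14, 14]
insert 5 at 6 → [9, 4, 5, 6, 7, 5, 5, 14, 14]
pop(8) removes 14 → [9, 4, 5, 6, 7, 5, 5, 14]
insert 2 at 7 → [9, 4, 5, 6, 7, 5, 5, 2, 14]
insert 3 at 8 → [9, 4, 5, 6, 7, 5, 5, 2, 3, 14]
nums[-1]*nums[-1] = 14*14 = 196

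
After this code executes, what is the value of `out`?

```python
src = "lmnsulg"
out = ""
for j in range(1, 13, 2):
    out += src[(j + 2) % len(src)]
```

j=1: add src[3]='s' → 's'
j=3: add src[5]='l' → 'sl'
j=5: add src[0]='l' → 'sll'
j=7: add src[2]='n' → 'slln'
j=9: add src[4]='u' → 'sllnu'
j=11: add src[6]='g' → 'sllnug'

'sllnug'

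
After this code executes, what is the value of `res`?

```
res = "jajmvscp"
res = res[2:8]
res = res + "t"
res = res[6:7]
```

't'

slice [2:8] → 'jmvscp'
+ 't' → 'jmvscpt'
slice [6:7] → 't'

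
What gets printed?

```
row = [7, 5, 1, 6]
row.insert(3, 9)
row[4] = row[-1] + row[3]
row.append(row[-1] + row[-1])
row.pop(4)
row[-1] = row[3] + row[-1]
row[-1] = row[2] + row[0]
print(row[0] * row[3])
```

63

insert 9 at 3 → [7, 5, 1, 9, 6]
row[4] = row[-1]+row[3] = 6+9 = 15 → [7, 5, 1, 9, 15]
append row[-1]+row[-1] = 15+15 = 30 → [7, 5, 1, 9, 15, 30]
pop(4) removes 15 → [7, 5, 1, 9, 30]
row[-1] = row[3]+row[-1] = 9+30 = 39 → [7, 5, 1, 9, 39]
row[-1] = row[2]+row[0] = 1+7 = 8 → [7, 5, 1, 9, 8]
row[0]*row[3] = 7*9 = 63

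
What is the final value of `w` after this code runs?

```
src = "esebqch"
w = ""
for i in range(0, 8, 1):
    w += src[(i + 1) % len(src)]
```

i=0: add src[1]='s' → 's'
i=1: add src[2]='e' → 'se'
i=2: add src[3]='b' → 'seb'
i=3: add src[4]='q' → 'sebq'
i=4: add src[5]='c' → 'sebqc'
i=5: add src[6]='h' → 'sebqch'
i=6: add src[0]='e' → 'sebqche'
i=7: add src[1]='s' → 'sebqches'

'sebqches'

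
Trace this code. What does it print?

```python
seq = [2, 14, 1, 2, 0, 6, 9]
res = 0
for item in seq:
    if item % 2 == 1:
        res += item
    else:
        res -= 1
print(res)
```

5

item=2: not odd, res = 0-1 = -1
item=14: not odd, res = (-1)-1 = -2
item=1: odd, res = (-2)+1 = -1
item=2: not odd, res = (-1)-1 = -2
item=0: not odd, res = (-2)-1 = -3
item=6: not odd, res = (-3)-1 = -4
item=9: odd, res = (-4)+9 = 5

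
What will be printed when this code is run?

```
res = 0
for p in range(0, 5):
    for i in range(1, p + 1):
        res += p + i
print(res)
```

p=1,i=1: res = 0+2 = 2
p=2,i=1: res = 2+3 = 5
p=2,i=2: res = 5+4 = 9
p=3,i=1: res = 9+4 = 13
p=3,i=2: res = 13+5 = 18
p=3,i=3: res = 18+6 = 24
p=4,i=1: res = 24+5 = 29
p=4,i=2: res = 29+6 = 35
p=4,i=3: res = 35+7 = 42
p=4,i=4: res = 42+8 = 50

50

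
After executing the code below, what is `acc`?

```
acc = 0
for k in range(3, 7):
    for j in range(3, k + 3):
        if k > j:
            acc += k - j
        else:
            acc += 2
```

k=3,j=3: not 3>3, acc = 0+2 = 2
k=3,j=4: not 3>4, acc = 2+2 = 4
k=3,j=5: not 3>5, acc = 4+2 = 6
k=4,j=3: 4>3, acc = 6+1 = 7
k=4,j=4: not 4>4, acc = 7+2 = 9
k=4,j=5: not 4>5, acc = 9+2 = 11
k=4,j=6: not 4>6, acc = 11+2 = 13
k=5,j=3: 5>3, acc = 13+2 = 15
k=5,j=4: 5>4, acc = 15+1 = 16
k=5,j=5: not 5>5, acc = 16+2 = 18
k=5,j=6: not 5>6, acc = 18+2 = 20
k=5,j=7: not 5>7, acc = 20+2 = 22
k=6,j=3: 6>3, acc = 22+3 = 25
k=6,j=4: 6>4, acc = 25+2 = 27
k=6,j=5: 6>5, acc = 27+1 = 28
k=6,j=6: not 6>6, acc = 28+2 = 30
k=6,j=7: not 6>7, acc = 30+2 = 32
k=6,j=8: not 6>8, acc = 32+2 = 34

34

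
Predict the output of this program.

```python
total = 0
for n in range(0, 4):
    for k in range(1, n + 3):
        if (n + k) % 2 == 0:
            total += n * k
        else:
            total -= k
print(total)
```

30

n=0,k=1: odd sum, total = 0-1 = -1
n=0,k=2: even sum, total = (-1)+0 = -1
n=1,k=1: even sum, total = (-1)+1 = 0
n=1,k=2: odd sum, total = 0-2 = -2
n=1,k=3: even sum, total = (-2)+3 = 1
n=2,k=1: odd sum, total = 1-1 = 0
n=2,k=2: even sum, total = 0+4 = 4
n=2,k=3: odd sum, total = 4-3 = 1
n=2,k=4: even sum, total = 1+8 = 9
n=3,k=1: even sum, total = 9+3 = 12
n=3,k=2: odd sum, total = 12-2 = 10
n=3,k=3: even sum, total = 10+9 = 19
n=3,k=4: odd sum, total = 19-4 = 15
n=3,k=5: even sum, total = 15+15 = 30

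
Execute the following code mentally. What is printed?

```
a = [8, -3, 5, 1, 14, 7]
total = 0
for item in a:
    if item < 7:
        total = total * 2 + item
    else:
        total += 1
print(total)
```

9

item=8: not <7, total = 0+1 = 1
item=-3: <7, total = 1*2+(-3) = -1
item=5: <7, total = (-1)*2+5 = 3
item=1: <7, total = 3*2+1 = 7
item=14: not <7, total = 7+1 = 8
item=7: not <7, total = 8+1 = 9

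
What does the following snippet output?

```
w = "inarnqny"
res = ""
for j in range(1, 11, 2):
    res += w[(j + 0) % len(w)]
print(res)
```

nrqyn

j=1: add w[1]='n' → 'n'
j=3: add w[3]='r' → 'nr'
j=5: add w[5]='q' → 'nrq'
j=7: add w[7]='y' → 'nrqy'
j=9: add w[1]='n' → 'nrqyn'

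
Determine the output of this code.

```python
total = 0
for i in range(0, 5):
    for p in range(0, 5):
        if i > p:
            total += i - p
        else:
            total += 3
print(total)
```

65

i=0,p=0: not 0>0, total = 0+3 = 3
i=0,p=1: not 0>1, total = 3+3 = 6
i=0,p=2: not 0>2, total = 6+3 = 9
i=0,p=3: not 0>3, total = 9+3 = 12
i=0,p=4: not 0>4, total = 12+3 = 15
i=1,p=0: 1>0, total = 15+1 = 16
i=1,p=1: not 1>1, total = 16+3 = 19
i=1,p=2: not 1>2, total = 19+3 = 22
i=1,p=3: not 1>3, total = 22+3 = 25
i=1,p=4: not 1>4, total = 25+3 = 28
i=2,p=0: 2>0, total = 28+2 = 30
i=2,p=1: 2>1, total = 30+1 = 31
i=2,p=2: not 2>2, total = 31+3 = 34
i=2,p=3: not 2>3, total = 34+3 = 37
i=2,p=4: not 2>4, total = 37+3 = 40
i=3,p=0: 3>0, total = 40+3 = 43
i=3,p=1: 3>1, total = 43+2 = 45
i=3,p=2: 3>2, total = 45+1 = 46
i=3,p=3: not 3>3, total = 46+3 = 49
i=3,p=4: not 3>4, total = 49+3 = 52
i=4,p=0: 4>0, total = 52+4 = 56
i=4,p=1: 4>1, total = 56+3 = 59
i=4,p=2: 4>2, total = 59+2 = 61
i=4,p=3: 4>3, total = 61+1 = 62
i=4,p=4: not 4>4, total = 62+3 = 65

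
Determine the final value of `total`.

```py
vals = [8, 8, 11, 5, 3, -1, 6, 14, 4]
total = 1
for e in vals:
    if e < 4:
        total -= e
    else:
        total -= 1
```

e=8: not <4, total = 1-1 = 0
e=8: not <4, total = 0-1 = -1
e=11: not <4, total = (-1)-1 = -2
e=5: not <4, total = (-2)-1 = -3
e=3: <4, total = (-3)-3 = -6
e=-1: <4, total = (-6)-(-1) = -5
e=6: not <4, total = (-5)-1 = -6
e=14: not <4, total = (-6)-1 = -7
e=4: not <4, total = (-7)-1 = -8

-8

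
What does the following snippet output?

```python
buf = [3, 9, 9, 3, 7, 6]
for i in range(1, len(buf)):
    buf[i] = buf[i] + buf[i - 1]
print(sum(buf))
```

128

i=1: buf[1] = 9+3 = 12 → [3, 12, 9, 3, 7, 6]
i=2: buf[2] = 9+12 = 21 → [3, 12, 21, 3, 7, 6]
i=3: buf[3] = 3+21 = 24 → [3, 12, 21, 24, 7, 6]
i=4: buf[4] = 7+24 = 31 → [3, 12, 21, 24, 31, 6]
i=5: buf[5] = 6+31 = 37 → [3, 12, 21, 24, 31, 37]
sum = 128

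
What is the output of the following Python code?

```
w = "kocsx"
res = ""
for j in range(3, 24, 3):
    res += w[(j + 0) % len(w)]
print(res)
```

j=3: add w[3]='s' → 's'
j=6: add w[1]='o' → 'so'
j=9: add w[4]='x' → 'sox'
j=12: add w[2]='c' → 'soxc'
j=15: add w[0]='k' → 'soxck'
j=18: add w[3]='s' → 'soxcks'
j=21: add w[1]='o' → 'soxckso'

soxckso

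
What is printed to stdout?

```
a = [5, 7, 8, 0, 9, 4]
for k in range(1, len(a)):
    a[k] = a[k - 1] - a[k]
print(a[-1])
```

-23

k=1: a[1] = 5-7 = -2 → [5, -2, 8, 0, 9, 4]
k=2: a[2] = (-2)-8 = -10 → [5, -2, -10, 0, 9, 4]
k=3: a[3] = (-10)-0 = -10 → [5, -2, -10, -10, 9, 4]
k=4: a[4] = (-10)-9 = -19 → [5, -2, -10, -10, -19, 4]
k=5: a[5] = (-19)-4 = -23 → [5, -2, -10, -10, -19, -23]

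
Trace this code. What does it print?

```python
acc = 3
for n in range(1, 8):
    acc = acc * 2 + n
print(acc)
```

631

n=1: acc = 3*2+1 = 7
n=2: acc = 7*2+2 = 16
n=3: acc = 16*2+3 = 35
n=4: acc = 35*2+4 = 74
n=5: acc = 74*2+5 = 153
n=6: acc = 153*2+6 = 312
n=7: acc = 312*2+7 = 631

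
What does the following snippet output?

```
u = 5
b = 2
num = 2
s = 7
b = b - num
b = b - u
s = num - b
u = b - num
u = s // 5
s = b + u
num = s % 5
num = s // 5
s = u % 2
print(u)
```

1

b = 2-2 = 0
b = 0-5 = -5
s = 2-(-5) = 7
u = (-5)-2 = -7
u = 7//5 = 1
s = (-5)+1 = -4
num = (-4)%5 = 1
num = (-4)//5 = -1
s = 1%2 = 1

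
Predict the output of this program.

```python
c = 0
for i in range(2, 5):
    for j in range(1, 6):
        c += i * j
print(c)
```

135

i=2,j=1: c = 0+2 = 2
i=2,j=2: c = 2+4 = 6
i=2,j=3: c = 6+6 = 12
i=2,j=4: c = 12+8 = 20
i=2,j=5: c = 20+10 = 30
i=3,j=1: c = 30+3 = 33
i=3,j=2: c = 33+6 = 39
i=3,j=3: c = 39+9 = 48
i=3,j=4: c = 48+12 = 60
i=3,j=5: c = 60+15 = 75
i=4,j=1: c = 75+4 = 79
i=4,j=2: c = 79+8 = 87
i=4,j=3: c = 87+12 = 99
i=4,j=4: c = 99+16 = 115
i=4,j=5: c = 115+20 = 135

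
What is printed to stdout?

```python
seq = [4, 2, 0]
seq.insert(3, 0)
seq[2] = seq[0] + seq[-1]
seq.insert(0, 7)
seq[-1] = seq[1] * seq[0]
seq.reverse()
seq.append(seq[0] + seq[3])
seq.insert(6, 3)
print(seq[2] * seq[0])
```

56

insert 0 at 3 → [4, 2, 0, 0]
seq[2] = seq[0]+seq[-1] = 4+0 = 4 → [4, 2, 4, 0]
insert 7 at 0 → [7, 4, 2, 4, 0]
seq[-1] = seq[1]*seq[0] = 4*7 = 28 → [7, 4, 2, 4, 28]
reverse → [28, 4, 2, 4, 7]
append seq[0]+seq[3] = 28+4 = 32 → [28, 4, 2, 4, 7, 32]
insert 3 at 6 → [28, 4, 2, 4, 7, 32, 3]
seq[2]*seq[0] = 2*28 = 56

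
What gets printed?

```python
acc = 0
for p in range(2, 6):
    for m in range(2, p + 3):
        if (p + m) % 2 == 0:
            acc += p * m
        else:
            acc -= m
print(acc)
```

p=2,m=2: even sum, acc = 0+4 = 4
p=2,m=3: odd sum, acc = 4-3 = 1
p=2,m=4: even sum, acc = 1+8 = 9
p=3,m=2: odd sum, acc = 9-2 = 7
p=3,m=3: even sum, acc = 7+9 = 16
p=3,m=4: odd sum, acc = 16-4 = 12
p=3,m=5: even sum, acc = 12+15 = 27
p=4,m=2: even sum, acc = 27+8 = 35
p=4,m=3: odd sum, acc = 35-3 = 32
p=4,m=4: even sum, acc = 32+16 = 48
p=4,m=5: odd sum, acc = 48-5 = 43
p=4,m=6: even sum, acc = 43+24 = 67
p=5,m=2: odd sum, acc = 67-2 = 65
p=5,m=3: even sum, acc = 65+15 = 80
p=5,m=4: odd sum, acc = 80-4 = 76
p=5,m=5: even sum, acc = 76+25 = 101
p=5,m=6: odd sum, acc = 101-6 = 95
p=5,m=7: even sum, acc = 95+35 = 130

130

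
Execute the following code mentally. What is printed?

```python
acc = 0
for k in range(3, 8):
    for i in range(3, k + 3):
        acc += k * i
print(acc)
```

k=3,i=3: acc = 0+9 = 9
k=3,i=4: acc = 9+12 = 21
k=3,i=5: acc = 21+15 = 36
k=4,i=3: acc = 36+12 = 48
k=4,i=4: acc = 48+16 = 64
k=4,i=5: acc = 64+20 = 84
k=4,i=6: acc = 84+24 = 108
k=5,i=3: acc = 108+15 = 123
k=5,i=4: acc = 123+20 = 143
k=5,i=5: acc = 143+25 = 168
k=5,i=6: acc = 168+30 = 198
k=5,i=7: acc = 198+35 = 233
k=6,i=3: acc = 233+18 = 251
k=6,i=4: acc = 251+24 = 275
k=6,i=5: acc = 275+30 = 305
k=6,i=6: acc = 305+36 = 341
k=6,i=7: acc = 341+42 = 383
k=6,i=8: acc = 383+48 = 431
k=7,i=3: acc = 431+21 = 452
k=7,i=4: acc = 452+28 = 480
k=7,i=5: acc = 480+35 = 515
k=7,i=6: acc = 515+42 = 557
k=7,i=7: acc = 557+49 = 606
k=7,i=8: acc = 606+56 = 662
k=7,i=9: acc = 662+63 = 725

725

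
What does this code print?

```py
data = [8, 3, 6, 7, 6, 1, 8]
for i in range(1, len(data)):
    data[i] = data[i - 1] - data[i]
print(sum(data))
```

-48

i=1: data[1] = 8-3 = 5 → [8, 5, 6, 7, 6, 1, 8]
i=2: data[2] = 5-6 = -1 → [8, 5, -1, 7, 6, 1, 8]
i=3: data[3] = (-1)-7 = -8 → [8, 5, -1, -8, 6, 1, 8]
i=4: data[4] = (-8)-6 = -14 → [8, 5, -1, -8, -14, 1, 8]
i=5: data[5] = (-14)-1 = -15 → [8, 5, -1, -8, -14, -15, 8]
i=6: data[6] = (-15)-8 = -23 → [8, 5, -1, -8, -14, -15, -23]
sum = -48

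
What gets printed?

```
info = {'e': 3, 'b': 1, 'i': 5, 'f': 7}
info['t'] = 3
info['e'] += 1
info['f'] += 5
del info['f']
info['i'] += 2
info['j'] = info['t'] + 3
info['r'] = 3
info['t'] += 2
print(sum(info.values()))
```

26

info['t'] = 3 → {'e': 3, 'b': 1, 'i': 5, 'f': 7, 't': 3}
info['e'] = 3+1 = 4 → {'e': 4, 'b': 1, 'i': 5, 'f': 7, 't': 3}
info['f'] = 7+5 = 12 → {'e': 4, 'b': 1, 'i': 5, 'f': 12, 't': 3}
del 'f' → {'e': 4, 'b': 1, 'i': 5, 't': 3}
info['i'] = 5+2 = 7 → {'e': 4, 'b': 1, 'i': 7, 't': 3}
info['j'] = info['t']+3 = 6 → {'e': 4, 'b': 1, 'i': 7, 't': 3, 'j': 6}
info['r'] = 3 → {'e': 4, 'b': 1, 'i': 7, 't': 3, 'j': 6, 'r': 3}
info['t'] = 3+2 = 5 → {'e': 4, 'b': 1, 'i': 7, 't': 5, 'j': 6, 'r': 3}
sum of values = 26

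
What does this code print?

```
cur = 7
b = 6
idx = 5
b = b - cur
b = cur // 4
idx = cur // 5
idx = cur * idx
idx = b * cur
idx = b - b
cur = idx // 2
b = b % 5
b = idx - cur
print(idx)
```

0

b = 6-7 = -1
b = 7//4 = 1
idx = 7//5 = 1
idx = 7*1 = 7
idx = 1*7 = 7
idx = 1-1 = 0
cur = 0//2 = 0
b = 1%5 = 1
b = 0-0 = 0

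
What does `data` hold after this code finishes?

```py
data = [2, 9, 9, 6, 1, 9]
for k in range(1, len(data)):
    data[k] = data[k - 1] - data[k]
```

[2, -7, -16, -22, -23, -32]

k=1: data[1] = 2-9 = -7 → [2, -7, 9, 6, 1, 9]
k=2: data[2] = (-7)-9 = -16 → [2, -7, -16, 6, 1, 9]
k=3: data[3] = (-16)-6 = -22 → [2, -7, -16, -22, 1, 9]
k=4: data[4] = (-22)-1 = -23 → [2, -7, -16, -22, -23, 9]
k=5: data[5] = (-23)-9 = -32 → [2, -7, -16, -22, -23, -32]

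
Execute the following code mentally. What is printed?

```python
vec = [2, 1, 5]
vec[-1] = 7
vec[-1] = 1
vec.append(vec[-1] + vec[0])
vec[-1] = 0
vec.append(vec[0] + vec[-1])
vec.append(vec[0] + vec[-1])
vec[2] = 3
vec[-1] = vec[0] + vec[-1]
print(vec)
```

vec[-1] = 7 → [2, 1, 7]
vec[-1] = 1 → [2, 1, 1]
append vec[-1]+vec[0] = 1+2 = 3 → [2, 1, 1, 3]
vec[-1] = 0 → [2, 1, 1, 0]
append vec[0]+vec[-1] = 2+0 = 2 → [2, 1, 1, 0, 2]
append vec[0]+vec[-1] = 2+2 = 4 → [2, 1, 1, 0, 2, 4]
vec[2] = 3 → [2, 1, 3, 0, 2, 4]
vec[-1] = vec[0]+vec[-1] = 2+4 = 6 → [2, 1, 3, 0, 2, 6]

[2, 1, 3, 0, 2, 6]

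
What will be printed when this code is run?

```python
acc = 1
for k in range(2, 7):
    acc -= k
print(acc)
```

-19

k=2: acc = 1-2 = -1
k=3: acc = (-1)-3 = -4
k=4: acc = (-4)-4 = -8
k=5: acc = (-8)-5 = -13
k=6: acc = (-13)-6 = -19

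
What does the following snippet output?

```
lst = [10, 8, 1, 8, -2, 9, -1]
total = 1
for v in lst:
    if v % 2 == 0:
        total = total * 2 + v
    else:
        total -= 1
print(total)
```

v=10: even, total = 1*2+10 = 12
v=8: even, total = 12*2+8 = 32
v=1: not even, total = 32-1 = 31
v=8: even, total = 31*2+8 = 70
v=-2: even, total = 70*2+(-2) = 138
v=9: not even, total = 138-1 = 137
v=-1: not even, total = 137-1 = 136

136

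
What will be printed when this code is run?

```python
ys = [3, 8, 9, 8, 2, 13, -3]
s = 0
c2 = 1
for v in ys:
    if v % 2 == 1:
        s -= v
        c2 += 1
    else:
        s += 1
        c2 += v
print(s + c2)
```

v=3: odd, s = 0-3 = -3; c2=2
v=8: not odd, s = (-3)+1 = -2; c2=10
v=9: odd, s = (-2)-9 = -11; c2=11
v=8: not odd, s = (-11)+1 = -10; c2=19
v=2: not odd, s = (-10)+1 = -9; c2=21
v=13: odd, s = (-9)-13 = -22; c2=22
v=-3: odd, s = (-22)-(-3) = -19; c2=23
s+c2 = (-19)+23 = 4

4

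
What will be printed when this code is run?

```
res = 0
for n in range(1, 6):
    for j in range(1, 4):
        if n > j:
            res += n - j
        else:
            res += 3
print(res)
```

37

n=1,j=1: not 1>1, res = 0+3 = 3
n=1,j=2: not 1>2, res = 3+3 = 6
n=1,j=3: not 1>3, res = 6+3 = 9
n=2,j=1: 2>1, res = 9+1 = 10
n=2,j=2: not 2>2, res = 10+3 = 13
n=2,j=3: not 2>3, res = 13+3 = 16
n=3,j=1: 3>1, res = 16+2 = 18
n=3,j=2: 3>2, res = 18+1 = 19
n=3,j=3: not 3>3, res = 19+3 = 22
n=4,j=1: 4>1, res = 22+3 = 25
n=4,j=2: 4>2, res = 25+2 = 27
n=4,j=3: 4>3, res = 27+1 = 28
n=5,j=1: 5>1, res = 28+4 = 32
n=5,j=2: 5>2, res = 32+3 = 35
n=5,j=3: 5>3, res = 35+2 = 37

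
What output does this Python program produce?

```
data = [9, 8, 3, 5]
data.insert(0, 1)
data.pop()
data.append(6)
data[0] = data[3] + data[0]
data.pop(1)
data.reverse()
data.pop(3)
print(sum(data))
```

insert 1 at 0 → [1, 9, 8, 3, 5]
pop() removes 5 → [1, 9, 8, 3]
append 6 → [1, 9, 8, 3, 6]
data[0] = data[3]+data[0] = 3+1 = 4 → [4, 9, 8, 3, 6]
pop(1) removes 9 → [4, 8, 3, 6]
reverse → [6, 3, 8, 4]
pop(3) removes 4 → [6, 3, 8]
sum = 17

17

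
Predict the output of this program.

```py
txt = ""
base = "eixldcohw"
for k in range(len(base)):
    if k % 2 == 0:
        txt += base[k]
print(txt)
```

k=0: add 'e' → 'e'
k=1: skip
k=2: add 'x' → 'ex'
k=3: skip
k=4: add 'd' → 'exd'
k=5: skip
k=6: add 'o' → 'exdo'
k=7: skip
k=8: add 'w' → 'exdow'

exdow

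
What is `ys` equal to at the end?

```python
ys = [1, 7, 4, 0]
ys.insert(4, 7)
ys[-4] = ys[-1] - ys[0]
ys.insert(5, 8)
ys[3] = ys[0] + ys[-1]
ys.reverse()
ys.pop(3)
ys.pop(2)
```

[8, 7, 6, 1]

insert 7 at 4 → [1, 7, 4, 0, 7]
ys[-4] = ys[-1]-ys[0] = 7-1 = 6 → [1, 6, 4, 0, 7]
insert 8 at 5 → [1, 6, 4, 0, 7, 8]
ys[3] = ys[0]+ys[-1] = 1+8 = 9 → [1, 6, 4, 9, 7, 8]
reverse → [8, 7, 9, 4, 6, 1]
pop(3) removes 4 → [8, 7, 9, 6, 1]
pop(2) removes 9 → [8, 7, 6, 1]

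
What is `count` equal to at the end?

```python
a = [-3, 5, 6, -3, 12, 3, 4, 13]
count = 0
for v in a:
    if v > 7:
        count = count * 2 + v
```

v=-3: not >7
v=5: not >7
v=6: not >7
v=-3: not >7
v=12: >7, count = 0*2+12 = 12
v=3: not >7
v=4: not >7
v=13: >7, count = 12*2+13 = 37

37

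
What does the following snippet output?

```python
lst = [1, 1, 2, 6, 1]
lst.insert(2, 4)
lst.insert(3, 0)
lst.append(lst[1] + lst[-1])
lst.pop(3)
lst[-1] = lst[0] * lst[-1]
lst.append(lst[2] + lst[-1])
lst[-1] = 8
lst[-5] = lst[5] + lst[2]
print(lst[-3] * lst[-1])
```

insert 4 at 2 → [1, 1, 4, 2, 6, 1]
insert 0 at 3 → [1, 1, 4, 0, 2, 6, 1]
append lst[1]+lst[-1] = 1+1 = 2 → [1, 1, 4, 0, 2, 6, 1, 2]
pop(3) removes 0 → [1, 1, 4, 2, 6, 1, 2]
lst[-1] = lst[0]*lst[-1] = 1*2 = 2 → [1, 1, 4, 2, 6, 1, 2]
append lst[2]+lst[-1] = 4+2 = 6 → [1, 1, 4, 2, 6, 1, 2, 6]
lst[-1] = 8 → [1, 1, 4, 2, 6, 1, 2, 8]
lst[-5] = lst[5]+lst[2] = 1+4 = 5 → [1, 1, 4, 5, 6, 1, 2, 8]
lst[-3]*lst[-1] = 1*8 = 8

8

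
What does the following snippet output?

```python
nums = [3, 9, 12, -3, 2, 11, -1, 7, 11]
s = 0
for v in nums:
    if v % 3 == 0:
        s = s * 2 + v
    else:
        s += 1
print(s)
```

v=3: %3==0, s = 0*2+3 = 3
v=9: %3==0, s = 3*2+9 = 15
v=12: %3==0, s = 15*2+12 = 42
v=-3: %3==0, s = 42*2+(-3) = 81
v=2: not %3==0, s = 81+1 = 82
v=11: not %3==0, s = 82+1 = 83
v=-1: not %3==0, s = 83+1 = 84
v=7: not %3==0, s = 84+1 = 85
v=11: not %3==0, s = 85+1 = 86

86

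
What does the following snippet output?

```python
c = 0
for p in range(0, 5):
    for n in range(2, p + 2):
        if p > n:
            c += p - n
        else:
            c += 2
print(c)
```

p=1,n=2: not 1>2, c = 0+2 = 2
p=2,n=2: not 2>2, c = 2+2 = 4
p=2,n=3: not 2>3, c = 4+2 = 6
p=3,n=2: 3>2, c = 6+1 = 7
p=3,n=3: not 3>3, c = 7+2 = 9
p=3,n=4: not 3>4, c = 9+2 = 11
p=4,n=2: 4>2, c = 11+2 = 13
p=4,n=3: 4>3, c = 13+1 = 14
p=4,n=4: not 4>4, c = 14+2 = 16
p=4,n=5: not 4>5, c = 16+2 = 18

18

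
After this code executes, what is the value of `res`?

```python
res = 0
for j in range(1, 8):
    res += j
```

28

j=1: res = 0+1 = 1
j=2: res = 1+2 = 3
j=3: res = 3+3 = 6
j=4: res = 6+4 = 10
j=5: res = 10+5 = 15
j=6: res = 15+6 = 21
j=7: res = 21+7 = 28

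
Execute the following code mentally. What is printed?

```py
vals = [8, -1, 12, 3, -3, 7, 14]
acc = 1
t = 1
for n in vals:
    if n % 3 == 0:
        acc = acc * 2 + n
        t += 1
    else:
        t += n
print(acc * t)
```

1888

n=8: not %3==0; t=9
n=-1: not %3==0; t=8
n=12: %3==0, acc = 1*2+12 = 14; t=9
n=3: %3==0, acc = 14*2+3 = 31; t=10
n=-3: %3==0, acc = 31*2+(-3) = 59; t=11
n=7: not %3==0; t=18
n=14: not %3==0; t=32
acc*t = 59*32 = 1888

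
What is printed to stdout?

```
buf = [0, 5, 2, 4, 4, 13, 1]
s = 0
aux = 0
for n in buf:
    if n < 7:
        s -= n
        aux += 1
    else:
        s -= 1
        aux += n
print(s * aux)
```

-323

n=0: <7, s = 0-0 = 0; aux=1
n=5: <7, s = 0-5 = -5; aux=2
n=2: <7, s = (-5)-2 = -7; aux=3
n=4: <7, s = (-7)-4 = -11; aux=4
n=4: <7, s = (-11)-4 = -15; aux=5
n=13: not <7, s = (-15)-1 = -16; aux=18
n=1: <7, s = (-16)-1 = -17; aux=19
s*aux = (-17)*19 = -323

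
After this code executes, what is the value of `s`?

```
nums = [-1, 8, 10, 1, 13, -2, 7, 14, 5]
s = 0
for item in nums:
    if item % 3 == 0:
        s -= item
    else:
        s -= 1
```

-9

item=-1: not %3==0, s = 0-1 = -1
item=8: not %3==0, s = (-1)-1 = -2
item=10: not %3==0, s = (-2)-1 = -3
item=1: not %3==0, s = (-3)-1 = -4
item=13: not %3==0, s = (-4)-1 = -5
item=-2: not %3==0, s = (-5)-1 = -6
item=7: not %3==0, s = (-6)-1 = -7
item=14: not %3==0, s = (-7)-1 = -8
item=5: not %3==0, s = (-8)-1 = -9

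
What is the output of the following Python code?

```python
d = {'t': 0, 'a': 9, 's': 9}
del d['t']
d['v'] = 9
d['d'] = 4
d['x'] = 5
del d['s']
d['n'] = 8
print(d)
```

del 't' → {'a': 9, 's': 9}
d['v'] = 9 → {'a': 9, 's': 9, 'v': 9}
d['d'] = 4 → {'a': 9, 's': 9, 'v': 9, 'd': 4}
d['x'] = 5 → {'a': 9, 's': 9, 'v': 9, 'd': 4, 'x': 5}
del 's' → {'a': 9, 'v': 9, 'd': 4, 'x': 5}
d['n'] = 8 → {'a': 9, 'v': 9, 'd': 4, 'x': 5, 'n': 8}

{'a': 9, 'v': 9, 'd': 4, 'x': 5, 'n': 8}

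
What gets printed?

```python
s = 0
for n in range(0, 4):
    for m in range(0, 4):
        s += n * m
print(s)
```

n=0,m=0: s = 0+0 = 0
n=0,m=1: s = 0+0 = 0
n=0,m=2: s = 0+0 = 0
n=0,m=3: s = 0+0 = 0
n=1,m=0: s = 0+0 = 0
n=1,m=1: s = 0+1 = 1
n=1,m=2: s = 1+2 = 3
n=1,m=3: s = 3+3 = 6
n=2,m=0: s = 6+0 = 6
n=2,m=1: s = 6+2 = 8
n=2,m=2: s = 8+4 = 12
n=2,m=3: s = 12+6 = 18
n=3,m=0: s = 18+0 = 18
n=3,m=1: s = 18+3 = 21
n=3,m=2: s = 21+6 = 27
n=3,m=3: s = 27+9 = 36

36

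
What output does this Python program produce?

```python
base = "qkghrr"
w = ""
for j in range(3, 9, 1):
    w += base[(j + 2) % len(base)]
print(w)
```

rqkghr

j=3: add base[5]='r' → 'r'
j=4: add base[0]='q' → 'rq'
j=5: add base[1]='k' → 'rqk'
j=6: add base[2]='g' → 'rqkg'
j=7: add base[3]='h' → 'rqkgh'
j=8: add base[4]='r' → 'rqkghr'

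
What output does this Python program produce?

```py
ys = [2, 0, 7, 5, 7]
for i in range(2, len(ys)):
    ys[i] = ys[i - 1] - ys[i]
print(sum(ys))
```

i=2: ys[2] = 0-7 = -7 → [2, 0, -7, 5, 7]
i=3: ys[3] = (-7)-5 = -12 → [2, 0, -7, -12, 7]
i=4: ys[4] = (-12)-7 = -19 → [2, 0, -7, -12, -19]
sum = -36

-36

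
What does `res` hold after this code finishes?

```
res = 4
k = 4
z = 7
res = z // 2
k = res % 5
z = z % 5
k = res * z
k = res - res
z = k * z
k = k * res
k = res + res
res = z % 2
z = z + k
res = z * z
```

res = 7//2 = 3
k = 3%5 = 3
z = 7%5 = 2
k = 3*2 = 6
k = 3-3 = 0
z = 0*2 = 0
k = 0*3 = 0
k = 3+3 = 6
res = 0%2 = 0
z = 0+6 = 6
res = 6*6 = 36

36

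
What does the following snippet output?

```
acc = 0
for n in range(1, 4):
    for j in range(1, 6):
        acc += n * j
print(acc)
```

n=1,j=1: acc = 0+1 = 1
n=1,j=2: acc = 1+2 = 3
n=1,j=3: acc = 3+3 = 6
n=1,j=4: acc = 6+4 = 10
n=1,j=5: acc = 10+5 = 15
n=2,j=1: acc = 15+2 = 17
n=2,j=2: acc = 17+4 = 21
n=2,j=3: acc = 21+6 = 27
n=2,j=4: acc = 27+8 = 35
n=2,j=5: acc = 35+10 = 45
n=3,j=1: acc = 45+3 = 48
n=3,j=2: acc = 48+6 = 54
n=3,j=3: acc = 54+9 = 63
n=3,j=4: acc = 63+12 = 75
n=3,j=5: acc = 75+15 = 90

90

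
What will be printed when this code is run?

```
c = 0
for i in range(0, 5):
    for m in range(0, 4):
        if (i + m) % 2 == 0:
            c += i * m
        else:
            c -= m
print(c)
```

12

i=0,m=0: even sum, c = 0+0 = 0
i=0,m=1: odd sum, c = 0-1 = -1
i=0,m=2: even sum, c = (-1)+0 = -1
i=0,m=3: odd sum, c = (-1)-3 = -4
i=1,m=0: odd sum, c = (-4)-0 = -4
i=1,m=1: even sum, c = (-4)+1 = -3
i=1,m=2: odd sum, c = (-3)-2 = -5
i=1,m=3: even sum, c = (-5)+3 = -2
i=2,m=0: even sum, c = (-2)+0 = -2
i=2,m=1: odd sum, c = (-2)-1 = -3
i=2,m=2: even sum, c = (-3)+4 = 1
i=2,m=3: odd sum, c = 1-3 = -2
i=3,m=0: odd sum, c = (-2)-0 = -2
i=3,m=1: even sum, c = (-2)+3 = 1
i=3,m=2: odd sum, c = 1-2 = -1
i=3,m=3: even sum, c = (-1)+9 = 8
i=4,m=0: even sum, c = 8+0 = 8
i=4,m=1: odd sum, c = 8-1 = 7
i=4,m=2: even sum, c = 7+8 = 15
i=4,m=3: odd sum, c = 15-3 = 12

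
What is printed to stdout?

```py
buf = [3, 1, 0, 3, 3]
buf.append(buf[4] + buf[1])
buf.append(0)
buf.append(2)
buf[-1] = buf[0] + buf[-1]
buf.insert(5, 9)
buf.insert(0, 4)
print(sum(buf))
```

append buf[4]+buf[1] = 3+1 = 4 → [3, 1, 0, 3, 3, 4]
append 0 → [3, 1, 0, 3, 3, 4, 0]
append 2 → [3, 1, 0, 3, 3, 4, 0, 2]
buf[-1] = buf[0]+buf[-1] = 3+2 = 5 → [3, 1, 0, 3, 3, 4, 0, 5]
insert 9 at 5 → [3, 1, 0, 3, 3, 9, 4, 0, 5]
insert 4 at 0 → [4, 3, 1, 0, 3, 3, 9, 4, 0, 5]
sum = 32

32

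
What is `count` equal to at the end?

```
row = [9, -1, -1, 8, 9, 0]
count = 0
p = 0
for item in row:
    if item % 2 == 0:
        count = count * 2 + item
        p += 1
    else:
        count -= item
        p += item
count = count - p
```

item=9: not even, count = 0-9 = -9; p=9
item=-1: not even, count = (-9)-(-1) = -8; p=8
item=-1: not even, count = (-8)-(-1) = -7; p=7
item=8: even, count = (-7)*2+8 = -6; p=8
item=9: not even, count = (-6)-9 = -15; p=17
item=0: even, count = (-15)*2+0 = -30; p=18
count-p = (-30)-18 = -48

-48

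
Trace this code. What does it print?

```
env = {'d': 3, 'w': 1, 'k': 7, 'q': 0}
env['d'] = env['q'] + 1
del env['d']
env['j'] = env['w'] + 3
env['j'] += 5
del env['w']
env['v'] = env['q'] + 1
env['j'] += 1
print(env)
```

env['d'] = env['q']+1 = 1 → {'d': 1, 'w': 1, 'k': 7, 'q': 0}
del 'd' → {'w': 1, 'k': 7, 'q': 0}
env['j'] = env['w']+3 = 4 → {'w': 1, 'k': 7, 'q': 0, 'j': 4}
env['j'] = 4+5 = 9 → {'w': 1, 'k': 7, 'q': 0, 'j': 9}
del 'w' → {'k': 7, 'q': 0, 'j': 9}
env['v'] = env['q']+1 = 1 → {'k': 7, 'q': 0, 'j': 9, 'v': 1}
env['j'] = 9+1 = 10 → {'k': 7, 'q': 0, 'j': 10, 'v': 1}

{'k': 7, 'q': 0, 'j': 10, 'v': 1}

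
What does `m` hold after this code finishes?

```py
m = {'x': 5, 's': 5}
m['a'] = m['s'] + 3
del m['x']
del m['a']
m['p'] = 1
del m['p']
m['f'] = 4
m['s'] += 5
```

m['a'] = m['s']+3 = 8 → {'x': 5, 's': 5, 'a': 8}
del 'x' → {'s': 5, 'a': 8}
del 'a' → {'s': 5}
m['p'] = 1 → {'s': 5, 'p': 1}
del 'p' → {'s': 5}
m['f'] = 4 → {'s': 5, 'f': 4}
m['s'] = 5+5 = 10 → {'s': 10, 'f': 4}

{'s': 10, 'f': 4}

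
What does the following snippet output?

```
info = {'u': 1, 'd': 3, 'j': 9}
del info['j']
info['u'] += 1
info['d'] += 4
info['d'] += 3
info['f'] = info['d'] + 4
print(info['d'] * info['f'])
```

del 'j' → {'u': 1, 'd': 3}
info['u'] = 1+1 = 2 → {'u': 2, 'd': 3}
info['d'] = 3+4 = 7 → {'u': 2, 'd': 7}
info['d'] = 7+3 = 10 → {'u': 2, 'd': 10}
info['f'] = info['d']+4 = 14 → {'u': 2, 'd': 10, 'f': 14}
info['d']*info['f'] = 10*14 = 140

140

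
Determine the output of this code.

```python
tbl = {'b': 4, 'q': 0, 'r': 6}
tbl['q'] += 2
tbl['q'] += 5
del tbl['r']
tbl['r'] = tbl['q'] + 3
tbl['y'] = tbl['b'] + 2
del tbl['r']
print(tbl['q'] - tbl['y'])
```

1

tbl['q'] = 0+2 = 2 → {'b': 4, 'q': 2, 'r': 6}
tbl['q'] = 2+5 = 7 → {'b': 4, 'q': 7, 'r': 6}
del 'r' → {'b': 4, 'q': 7}
tbl['r'] = tbl['q']+3 = 10 → {'b': 4, 'q': 7, 'r': 10}
tbl['y'] = tbl['b']+2 = 6 → {'b': 4, 'q': 7, 'r': 10, 'y': 6}
del 'r' → {'b': 4, 'q': 7, 'y': 6}
tbl['q']-tbl['y'] = 7-6 = 1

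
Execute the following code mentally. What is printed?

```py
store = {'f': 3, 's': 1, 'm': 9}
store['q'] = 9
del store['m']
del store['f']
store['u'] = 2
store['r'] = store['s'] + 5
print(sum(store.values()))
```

store['q'] = 9 → {'f': 3, 's': 1, 'm': 9, 'q': 9}
del 'm' → {'f': 3, 's': 1, 'q': 9}
del 'f' → {'s': 1, 'q': 9}
store['u'] = 2 → {'s': 1, 'q': 9, 'u': 2}
store['r'] = store['s']+5 = 6 → {'s': 1, 'q': 9, 'u': 2, 'r': 6}
sum of values = 18

18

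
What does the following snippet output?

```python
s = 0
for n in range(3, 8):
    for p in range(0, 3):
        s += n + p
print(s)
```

n=3,p=0: s = 0+3 = 3
n=3,p=1: s = 3+4 = 7
n=3,p=2: s = 7+5 = 12
n=4,p=0: s = 12+4 = 16
n=4,p=1: s = 16+5 = 21
n=4,p=2: s = 21+6 = 27
n=5,p=0: s = 27+5 = 32
n=5,p=1: s = 32+6 = 38
n=5,p=2: s = 38+7 = 45
n=6,p=0: s = 45+6 = 51
n=6,p=1: s = 51+7 = 58
n=6,p=2: s = 58+8 = 66
n=7,p=0: s = 66+7 = 73
n=7,p=1: s = 73+8 = 81
n=7,p=2: s = 81+9 = 90

90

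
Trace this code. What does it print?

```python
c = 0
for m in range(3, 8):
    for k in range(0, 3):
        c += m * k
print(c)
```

75

m=3,k=0: c = 0+0 = 0
m=3,k=1: c = 0+3 = 3
m=3,k=2: c = 3+6 = 9
m=4,k=0: c = 9+0 = 9
m=4,k=1: c = 9+4 = 13
m=4,k=2: c = 13+8 = 21
m=5,k=0: c = 21+0 = 21
m=5,k=1: c = 21+5 = 26
m=5,k=2: c = 26+10 = 36
m=6,k=0: c = 36+0 = 36
m=6,k=1: c = 36+6 = 42
m=6,k=2: c = 42+12 = 54
m=7,k=0: c = 54+0 = 54
m=7,k=1: c = 54+7 = 61
m=7,k=2: c = 61+14 = 75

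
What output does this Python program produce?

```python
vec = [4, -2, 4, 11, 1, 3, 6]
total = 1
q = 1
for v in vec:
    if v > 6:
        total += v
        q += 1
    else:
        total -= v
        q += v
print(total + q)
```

14

v=4: not >6, total = 1-4 = -3; q=5
v=-2: not >6, total = (-3)-(-2) = -1; q=3
v=4: not >6, total = (-1)-4 = -5; q=7
v=11: >6, total = (-5)+11 = 6; q=8
v=1: not >6, total = 6-1 = 5; q=9
v=3: not >6, total = 5-3 = 2; q=12
v=6: not >6, total = 2-6 = -4; q=18
total+q = (-4)+18 = 14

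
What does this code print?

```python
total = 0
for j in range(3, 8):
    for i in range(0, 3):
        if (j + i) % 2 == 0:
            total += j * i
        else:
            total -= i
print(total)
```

j=3,i=0: odd sum, total = 0-0 = 0
j=3,i=1: even sum, total = 0+3 = 3
j=3,i=2: odd sum, total = 3-2 = 1
j=4,i=0: even sum, total = 1+0 = 1
j=4,i=1: odd sum, total = 1-1 = 0
j=4,i=2: even sum, total = 0+8 = 8
j=5,i=0: odd sum, total = 8-0 = 8
j=5,i=1: even sum, total = 8+5 = 13
j=5,i=2: odd sum, total = 13-2 = 11
j=6,i=0: even sum, total = 11+0 = 11
j=6,i=1: odd sum, total = 11-1 = 10
j=6,i=2: even sum, total = 10+12 = 22
j=7,i=0: odd sum, total = 22-0 = 22
j=7,i=1: even sum, total = 22+7 = 29
j=7,i=2: odd sum, total = 29-2 = 27

27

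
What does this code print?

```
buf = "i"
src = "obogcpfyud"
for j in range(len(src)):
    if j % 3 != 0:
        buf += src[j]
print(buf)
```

j=0: skip
j=1: add 'b' → 'ib'
j=2: add 'o' → 'ibo'
j=3: skip
j=4: add 'c' → 'iboc'
j=5: add 'p' → 'ibocp'
j=6: skip
j=7: add 'y' → 'ibocpy'
j=8: add 'u' → 'ibocpyu'
j=9: skip

ibocpyu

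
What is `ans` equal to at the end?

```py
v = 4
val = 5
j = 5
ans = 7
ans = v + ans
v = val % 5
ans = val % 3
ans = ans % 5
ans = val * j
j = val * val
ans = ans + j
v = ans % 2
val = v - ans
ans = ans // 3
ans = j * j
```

ans = 4+7 = 11
v = 5%5 = 0
ans = 5%3 = 2
ans = 2%5 = 2
ans = 5*5 = 25
j = 5*5 = 25
ans = 25+25 = 50
v = 50%2 = 0
val = 0-50 = -50
ans = 50//3 = 16
ans = 25*25 = 625

625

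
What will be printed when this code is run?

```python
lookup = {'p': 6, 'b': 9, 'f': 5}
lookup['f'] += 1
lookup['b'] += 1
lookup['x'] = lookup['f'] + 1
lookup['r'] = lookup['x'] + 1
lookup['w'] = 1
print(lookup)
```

lookup['f'] = 5+1 = 6 → {'p': 6, 'b': 9, 'f': 6}
lookup['b'] = 9+1 = 10 → {'p': 6, 'b': 10, 'f': 6}
lookup['x'] = lookup['f']+1 = 7 → {'p': 6, 'b': 10, 'f': 6, 'x': 7}
lookup['r'] = lookup['x']+1 = 8 → {'p': 6, 'b': 10, 'f': 6, 'x': 7, 'r': 8}
lookup['w'] = 1 → {'p': 6, 'b': 10, 'f': 6, 'x': 7, 'r': 8, 'w': 1}

{'p': 6, 'b': 10, 'f': 6, 'x': 7, 'r': 8, 'w': 1}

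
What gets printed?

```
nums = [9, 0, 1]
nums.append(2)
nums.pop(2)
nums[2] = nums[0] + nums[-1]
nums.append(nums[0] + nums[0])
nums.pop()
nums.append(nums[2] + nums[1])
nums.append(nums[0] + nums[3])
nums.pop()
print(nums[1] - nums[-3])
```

append 2 → [9, 0, 1, 2]
pop(2) removes 1 → [9, 0, 2]
nums[2] = nums[0]+nums[-1] = 9+2 = 11 → [9, 0, 11]
append nums[0]+nums[0] = 9+9 = 18 → [9, 0, 11, 18]
pop() removes 18 → [9, 0, 11]
append nums[2]+nums[1] = 11+0 = 11 → [9, 0, 11, 11]
append nums[0]+nums[3] = 9+11 = 20 → [9, 0, 11, 11, 20]
pop() removes 20 → [9, 0, 11, 11]
nums[1]-nums[-3] = 0-0 = 0

0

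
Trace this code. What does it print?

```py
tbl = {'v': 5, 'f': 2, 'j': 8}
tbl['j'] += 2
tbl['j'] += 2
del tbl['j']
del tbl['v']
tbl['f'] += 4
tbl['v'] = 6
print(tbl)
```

tbl['j'] = 8+2 = 10 → {'v': 5, 'f': 2, 'j': 10}
tbl['j'] = 10+2 = 12 → {'v': 5, 'f': 2, 'j': 12}
del 'j' → {'v': 5, 'f': 2}
del 'v' → {'f': 2}
tbl['f'] = 2+4 = 6 → {'f': 6}
tbl['v'] = 6 → {'f': 6, 'v': 6}

{'f': 6, 'v': 6}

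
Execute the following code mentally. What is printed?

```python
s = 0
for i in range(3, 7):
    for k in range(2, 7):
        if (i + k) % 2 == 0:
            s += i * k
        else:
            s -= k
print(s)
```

144

i=3,k=2: odd sum, s = 0-2 = -2
i=3,k=3: even sum, s = (-2)+9 = 7
i=3,k=4: odd sum, s = 7-4 = 3
i=3,k=5: even sum, s = 3+15 = 18
i=3,k=6: odd sum, s = 18-6 = 12
i=4,k=2: even sum, s = 12+8 = 20
i=4,k=3: odd sum, s = 20-3 = 17
i=4,k=4: even sum, s = 17+16 = 33
i=4,k=5: odd sum, s = 33-5 = 28
i=4,k=6: even sum, s = 28+24 = 52
i=5,k=2: odd sum, s = 52-2 = 50
i=5,k=3: even sum, s = 50+15 = 65
i=5,k=4: odd sum, s = 65-4 = 61
i=5,k=5: even sum, s = 61+25 = 86
i=5,k=6: odd sum, s = 86-6 = 80
i=6,k=2: even sum, s = 80+12 = 92
i=6,k=3: odd sum, s = 92-3 = 89
i=6,k=4: even sum, s = 89+24 = 113
i=6,k=5: odd sum, s = 113-5 = 108
i=6,k=6: even sum, s = 108+36 = 144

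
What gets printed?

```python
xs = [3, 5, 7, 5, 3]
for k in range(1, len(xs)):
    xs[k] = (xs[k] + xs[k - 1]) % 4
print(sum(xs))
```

k=1: xs[1] = (5+3)%4 = 0 → [3, 0, 7, 5, 3]
k=2: xs[2] = (7+0)%4 = 3 → [3, 0, 3, 5, 3]
k=3: xs[3] = (5+3)%4 = 0 → [3, 0, 3, 0, 3]
k=4: xs[4] = (3+0)%4 = 3 → [3, 0, 3, 0, 3]
sum = 9

9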